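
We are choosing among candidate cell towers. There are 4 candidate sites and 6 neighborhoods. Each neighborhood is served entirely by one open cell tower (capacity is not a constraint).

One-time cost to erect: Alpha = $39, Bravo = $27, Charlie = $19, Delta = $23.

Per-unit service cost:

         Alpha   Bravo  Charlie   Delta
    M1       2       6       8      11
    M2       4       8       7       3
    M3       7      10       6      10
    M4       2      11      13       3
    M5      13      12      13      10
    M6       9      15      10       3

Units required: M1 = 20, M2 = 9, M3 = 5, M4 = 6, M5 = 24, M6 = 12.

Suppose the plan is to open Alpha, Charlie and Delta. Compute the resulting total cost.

Each neighborhood is assigned to its cheapest site among the open ones.
{Alpha, Charlie, Delta}: M1→Alpha 2·20=40, M2→Delta 3·9=27, M3→Charlie 6·5=30, M4→Alpha 2·6=12, M5→Delta 10·24=240, M6→Delta 3·12=36. Service 385; fixed 81; total 466.

Total cost: 466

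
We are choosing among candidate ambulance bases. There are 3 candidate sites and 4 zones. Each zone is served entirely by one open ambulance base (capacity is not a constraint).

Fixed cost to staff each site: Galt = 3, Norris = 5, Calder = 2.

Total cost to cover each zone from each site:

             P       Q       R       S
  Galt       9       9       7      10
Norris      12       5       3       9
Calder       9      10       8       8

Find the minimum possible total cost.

Minimum total cost: 32

For any fixed open set, each zone goes to its cheapest open site; total = fixed + service.
{Norris, Calder}: P→Calder 9, Q→Norris 5, R→Norris 3, S→Calder 8. Service 25; fixed 7; total 32.
{Galt, Norris}: P→Galt 9, Q→Norris 5, R→Norris 3, S→Norris 9. Service 26; fixed 8; total 34.
{Norris}: P→Norris 12, Q→Norris 5, R→Norris 3, S→Norris 9. Service 29; fixed 5; total 34.
{Galt, Norris, Calder}: service 25 + fixed 10 = 35
No other subset beats 32.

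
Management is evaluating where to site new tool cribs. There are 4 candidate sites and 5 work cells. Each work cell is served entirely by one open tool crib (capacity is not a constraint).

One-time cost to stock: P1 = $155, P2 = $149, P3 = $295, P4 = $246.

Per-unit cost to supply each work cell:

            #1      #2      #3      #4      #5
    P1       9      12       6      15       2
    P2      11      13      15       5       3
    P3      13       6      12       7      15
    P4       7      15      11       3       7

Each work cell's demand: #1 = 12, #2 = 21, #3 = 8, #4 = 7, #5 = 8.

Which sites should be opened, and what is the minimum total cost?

For any fixed open set, each work cell goes to its cheapest open site; total = fixed + service.
{P1}: #1→P1 9·12=108, #2→P1 12·21=252, #3→P1 6·8=48, #4→P1 15·7=105, #5→P1 2·8=16. Service 529; fixed 155; total 684.
{P2}: #1→P2 11·12=132, #2→P2 13·21=273, #3→P2 15·8=120, #4→P2 5·7=35, #5→P2 3·8=24. Service 584; fixed 149; total 733.
{P1, P2}: #1→P1 9·12=108, #2→P1 12·21=252, #3→P1 6·8=48, #4→P2 5·7=35, #5→P1 2·8=16. Service 459; fixed 304; total 763.
{P1, P2, P3, P4}: #1→P4 7·12=84, #2→P3 6·21=126, #3→P1 6·8=48, #4→P4 3·7=21, #5→P1 2·8=16. Service 295; fixed 845; total 1140.
No other subset beats 684.

Open P1 only; minimum total cost 684.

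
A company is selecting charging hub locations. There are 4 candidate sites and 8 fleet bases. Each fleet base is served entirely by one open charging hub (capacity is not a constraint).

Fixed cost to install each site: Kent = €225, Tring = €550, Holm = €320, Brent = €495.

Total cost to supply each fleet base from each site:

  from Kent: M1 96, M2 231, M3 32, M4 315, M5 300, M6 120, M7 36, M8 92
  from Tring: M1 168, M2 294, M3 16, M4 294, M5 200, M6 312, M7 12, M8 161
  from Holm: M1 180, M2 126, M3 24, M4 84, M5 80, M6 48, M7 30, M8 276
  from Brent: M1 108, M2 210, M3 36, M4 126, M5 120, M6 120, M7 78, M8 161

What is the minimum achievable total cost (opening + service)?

Minimum total cost: 1125

For any fixed open set, each fleet base goes to its cheapest open site; total = fixed + service.
{Kent, Holm}: M1→Kent 96, M2→Holm 126, M3→Holm 24, M4→Holm 84, M5→Holm 80, M6→Holm 48, M7→Holm 30, M8→Kent 92. Service 580; fixed 545; total 1125.
{Holm}: M1→Holm 180, M2→Holm 126, M3→Holm 24, M4→Holm 84, M5→Holm 80, M6→Holm 48, M7→Holm 30, M8→Holm 276. Service 848; fixed 320; total 1168.
{Kent}: service 1222 + fixed 225 = 1447
{Kent, Tring, Holm, Brent}: service 554 + fixed 1590 = 2144
No other subset beats 1125.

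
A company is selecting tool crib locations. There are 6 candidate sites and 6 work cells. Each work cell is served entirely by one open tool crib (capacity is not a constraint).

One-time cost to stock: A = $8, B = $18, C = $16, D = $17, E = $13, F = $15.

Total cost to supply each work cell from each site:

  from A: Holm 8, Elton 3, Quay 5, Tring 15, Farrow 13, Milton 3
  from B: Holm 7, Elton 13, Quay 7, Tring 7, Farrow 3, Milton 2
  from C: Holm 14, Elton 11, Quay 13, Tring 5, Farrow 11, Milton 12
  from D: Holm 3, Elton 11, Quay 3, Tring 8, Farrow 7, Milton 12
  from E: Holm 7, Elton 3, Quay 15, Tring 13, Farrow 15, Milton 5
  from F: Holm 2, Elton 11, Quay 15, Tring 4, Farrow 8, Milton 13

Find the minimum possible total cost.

Minimum total cost: 48

For any fixed open set, each work cell goes to its cheapest open site; total = fixed + service.
{A, F}: Holm→F 2, Elton→A 3, Quay→A 5, Tring→F 4, Farrow→F 8, Milton→A 3. Service 25; fixed 23; total 48.
{A, D}: service 27 + fixed 25 = 52
{A, B}: service 27 + fixed 26 = 53
{A, B, C, D, E, F}: Holm→F 2, Elton→A 3, Quay→D 3, Tring→F 4, Farrow→B 3, Milton→B 2. Service 17; fixed 87; total 104.
No other subset beats 48.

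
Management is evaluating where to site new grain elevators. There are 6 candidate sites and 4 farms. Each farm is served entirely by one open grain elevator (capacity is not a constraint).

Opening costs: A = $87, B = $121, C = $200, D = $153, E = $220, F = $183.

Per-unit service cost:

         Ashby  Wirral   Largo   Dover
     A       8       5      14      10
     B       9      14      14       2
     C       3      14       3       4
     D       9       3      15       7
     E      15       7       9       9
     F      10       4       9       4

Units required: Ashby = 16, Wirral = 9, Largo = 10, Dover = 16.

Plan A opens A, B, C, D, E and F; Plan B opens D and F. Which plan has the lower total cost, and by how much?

Plan B is cheaper by 440.

Plan A: {A, B, C, D, E, F}: Ashby→C 3·16=48, Wirral→D 3·9=27, Largo→C 3·10=30, Dover→B 2·16=32. Service 137; fixed 964; total 1101.
Plan B: {D, F}: Ashby→D 9·16=144, Wirral→D 3·9=27, Largo→F 9·10=90, Dover→F 4·16=64. Service 325; fixed 336; total 661.
Difference: |1101 − 661| = 440.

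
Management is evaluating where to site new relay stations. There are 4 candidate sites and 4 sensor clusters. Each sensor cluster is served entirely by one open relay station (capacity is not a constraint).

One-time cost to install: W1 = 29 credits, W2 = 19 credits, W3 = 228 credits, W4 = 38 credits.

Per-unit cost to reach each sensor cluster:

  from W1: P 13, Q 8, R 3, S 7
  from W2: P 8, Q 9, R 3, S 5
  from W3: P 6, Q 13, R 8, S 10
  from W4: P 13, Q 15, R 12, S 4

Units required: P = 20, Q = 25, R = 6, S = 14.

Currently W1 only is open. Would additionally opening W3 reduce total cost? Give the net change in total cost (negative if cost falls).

Current service cost with {W1}: 576.
Adding W3: each sensor cluster re-picks its cheapest; new service cost 436, saving 140.
Extra fixed cost: 228. Net change = 228 − 140 = 88.
(Totals: 605 → 693.)

No — net change +88 (cost rises by 88).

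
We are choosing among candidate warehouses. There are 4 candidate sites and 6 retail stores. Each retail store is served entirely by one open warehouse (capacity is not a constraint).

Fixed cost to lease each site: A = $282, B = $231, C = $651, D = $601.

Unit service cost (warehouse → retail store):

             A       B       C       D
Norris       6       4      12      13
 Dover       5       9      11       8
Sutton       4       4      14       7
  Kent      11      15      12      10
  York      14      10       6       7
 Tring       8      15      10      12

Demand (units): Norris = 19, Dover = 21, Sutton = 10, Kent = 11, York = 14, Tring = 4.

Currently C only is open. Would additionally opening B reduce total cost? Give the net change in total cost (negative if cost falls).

Yes — net change −63 (cost falls by 63).

Current service cost with {C}: 855.
Adding B: each retail store re-picks its cheapest; new service cost 561, saving 294.
Extra fixed cost: 231. Net change = 231 − 294 = -63.
(Totals: 1506 → 1443.)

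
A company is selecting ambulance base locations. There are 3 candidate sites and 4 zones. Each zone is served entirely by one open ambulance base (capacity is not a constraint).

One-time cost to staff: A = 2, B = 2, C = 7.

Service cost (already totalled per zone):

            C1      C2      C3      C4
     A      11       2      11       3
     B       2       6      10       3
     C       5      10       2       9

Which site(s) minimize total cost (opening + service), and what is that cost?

For any fixed open set, each zone goes to its cheapest open site; total = fixed + service.
{A, B, C}: C1→B 2, C2→A 2, C3→C 2, C4→A 3. Service 9; fixed 11; total 20.
{A, B}: service 17 + fixed 4 = 21
{A, C}: C1→C 5, C2→A 2, C3→C 2, C4→A 3. Service 12; fixed 9; total 21.
{A}: C1→A 11, C2→A 2, C3→A 11, C4→A 3. Service 27; fixed 2; total 29.
(All 7 nonempty subsets were checked; A, B and C is lowest.)

Open A, B and C; minimum total cost 20.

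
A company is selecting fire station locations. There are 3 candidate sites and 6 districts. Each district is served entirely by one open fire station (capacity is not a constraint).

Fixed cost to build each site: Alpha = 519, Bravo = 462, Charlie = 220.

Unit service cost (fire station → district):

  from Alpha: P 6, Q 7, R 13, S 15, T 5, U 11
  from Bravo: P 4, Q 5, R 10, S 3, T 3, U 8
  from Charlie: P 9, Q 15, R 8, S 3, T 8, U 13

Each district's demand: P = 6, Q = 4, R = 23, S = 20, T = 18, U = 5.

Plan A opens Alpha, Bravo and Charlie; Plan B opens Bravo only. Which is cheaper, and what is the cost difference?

Plan A: {Alpha, Bravo, Charlie}: P→Bravo 4·6=24, Q→Bravo 5·4=20, R→Charlie 8·23=184, S→Bravo 3·20=60, T→Bravo 3·18=54, U→Bravo 8·5=40. Service 382; fixed 1201; total 1583.
Plan B: {Bravo}: P→Bravo 4·6=24, Q→Bravo 5·4=20, R→Bravo 10·23=230, S→Bravo 3·20=60, T→Bravo 3·18=54, U→Bravo 8·5=40. Service 428; fixed 462; total 890.
Difference: |1583 − 890| = 693.

Plan B is cheaper by 693.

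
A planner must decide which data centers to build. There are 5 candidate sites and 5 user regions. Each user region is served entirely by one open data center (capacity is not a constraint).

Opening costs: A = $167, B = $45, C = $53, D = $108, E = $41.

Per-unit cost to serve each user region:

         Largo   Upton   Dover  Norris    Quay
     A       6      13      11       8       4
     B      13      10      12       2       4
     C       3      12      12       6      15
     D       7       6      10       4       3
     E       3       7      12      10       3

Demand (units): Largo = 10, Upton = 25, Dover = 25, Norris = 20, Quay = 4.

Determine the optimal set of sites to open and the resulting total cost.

For any fixed open set, each user region goes to its cheapest open site; total = fixed + service.
{B, E}: Largo→E 3·10=30, Upton→E 7·25=175, Dover→B 12·25=300, Norris→B 2·20=40, Quay→E 3·4=12. Service 557; fixed 86; total 643.
{D}: Largo→D 7·10=70, Upton→D 6·25=150, Dover→D 10·25=250, Norris→D 4·20=80, Quay→D 3·4=12. Service 562; fixed 108; total 670.
{D, E}: Largo→E 3·10=30, Upton→D 6·25=150, Dover→D 10·25=250, Norris→D 4·20=80, Quay→D 3·4=12. Service 522; fixed 149; total 671.
{A, B, C, D, E}: service 482 + fixed 414 = 896
No other subset beats 643.

Open B and E; minimum total cost 643.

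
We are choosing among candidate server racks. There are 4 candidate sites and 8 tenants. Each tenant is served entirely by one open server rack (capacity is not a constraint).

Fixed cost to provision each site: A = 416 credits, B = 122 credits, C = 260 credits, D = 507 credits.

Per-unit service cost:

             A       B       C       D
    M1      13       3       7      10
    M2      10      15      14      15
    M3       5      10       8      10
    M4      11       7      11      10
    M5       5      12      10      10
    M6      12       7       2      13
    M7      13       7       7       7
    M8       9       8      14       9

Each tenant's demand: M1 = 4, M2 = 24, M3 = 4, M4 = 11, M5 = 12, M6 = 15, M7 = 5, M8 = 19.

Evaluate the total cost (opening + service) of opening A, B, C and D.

Each tenant is assigned to its cheapest site among the open ones.
{A, B, C, D}: M1→B 3·4=12, M2→A 10·24=240, M3→A 5·4=20, M4→B 7·11=77, M5→A 5·12=60, M6→C 2·15=30, M7→B 7·5=35, M8→B 8·19=152. Service 626; fixed 1305; total 1931.

Total cost: 1931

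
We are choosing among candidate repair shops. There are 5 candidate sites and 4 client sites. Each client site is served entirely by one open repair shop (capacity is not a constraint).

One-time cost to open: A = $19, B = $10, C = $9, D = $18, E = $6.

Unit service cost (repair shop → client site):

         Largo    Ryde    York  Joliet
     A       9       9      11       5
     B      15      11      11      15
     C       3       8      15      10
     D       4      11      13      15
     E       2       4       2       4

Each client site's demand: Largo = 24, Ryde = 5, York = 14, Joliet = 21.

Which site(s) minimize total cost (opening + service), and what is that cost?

Open E only; minimum total cost 186.

For any fixed open set, each client site goes to its cheapest open site; total = fixed + service.
{E}: Largo→E 2·24=48, Ryde→E 4·5=20, York→E 2·14=28, Joliet→E 4·21=84. Service 180; fixed 6; total 186.
{C, E}: service 180 + fixed 15 = 195
{B, E}: Largo→E 2·24=48, Ryde→E 4·5=20, York→E 2·14=28, Joliet→E 4·21=84. Service 180; fixed 16; total 196.
{A, B, C, D, E}: Largo→E 2·24=48, Ryde→E 4·5=20, York→E 2·14=28, Joliet→E 4·21=84. Service 180; fixed 62; total 242.
No other subset beats 186.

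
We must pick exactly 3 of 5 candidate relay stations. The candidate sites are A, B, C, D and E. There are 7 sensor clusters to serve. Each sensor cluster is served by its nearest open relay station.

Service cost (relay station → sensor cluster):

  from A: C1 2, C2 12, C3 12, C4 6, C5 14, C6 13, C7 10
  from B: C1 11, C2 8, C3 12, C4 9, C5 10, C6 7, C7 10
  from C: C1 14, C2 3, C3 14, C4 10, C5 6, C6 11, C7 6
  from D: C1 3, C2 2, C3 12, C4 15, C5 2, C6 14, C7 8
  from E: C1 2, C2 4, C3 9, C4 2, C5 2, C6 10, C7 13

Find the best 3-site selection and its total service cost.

With exactly 3 open, each sensor cluster uses its cheapest among the chosen.
{B, C, E}: C1→E 2, C2→C 3, C3→E 9, C4→E 2, C5→E 2, C6→B 7, C7→C 6. Service cost 31.
{B, D, E}: service cost 32
{C, D, E}: service cost 33
Among all 10 size-3 choices, {B, C, E} is lowest.

Choose B, C and E; total service cost 31.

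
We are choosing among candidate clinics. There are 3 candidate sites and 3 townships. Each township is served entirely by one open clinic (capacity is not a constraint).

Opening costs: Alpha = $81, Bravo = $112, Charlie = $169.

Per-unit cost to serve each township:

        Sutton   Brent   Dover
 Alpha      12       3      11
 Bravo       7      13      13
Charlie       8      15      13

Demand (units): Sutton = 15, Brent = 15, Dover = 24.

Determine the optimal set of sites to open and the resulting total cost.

Open Alpha only; minimum total cost 570.

For any fixed open set, each township goes to its cheapest open site; total = fixed + service.
{Alpha}: Sutton→Alpha 12·15=180, Brent→Alpha 3·15=45, Dover→Alpha 11·24=264. Service 489; fixed 81; total 570.
{Alpha, Bravo}: service 414 + fixed 193 = 607
{Alpha, Charlie}: service 429 + fixed 250 = 679
{Alpha, Bravo, Charlie}: Sutton→Bravo 7·15=105, Brent→Alpha 3·15=45, Dover→Alpha 11·24=264. Service 414; fixed 362; total 776.
No other subset beats 570.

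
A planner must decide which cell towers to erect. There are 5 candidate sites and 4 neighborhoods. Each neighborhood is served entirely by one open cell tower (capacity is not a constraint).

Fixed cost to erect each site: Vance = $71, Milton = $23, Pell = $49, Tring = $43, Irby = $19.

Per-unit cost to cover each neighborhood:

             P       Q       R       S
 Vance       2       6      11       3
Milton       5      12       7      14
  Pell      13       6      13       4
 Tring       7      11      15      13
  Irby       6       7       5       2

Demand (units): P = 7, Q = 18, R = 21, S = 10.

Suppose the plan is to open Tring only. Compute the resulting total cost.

Total cost: 735

Each neighborhood is assigned to its cheapest site among the open ones.
{Tring}: P→Tring 7·7=49, Q→Tring 11·18=198, R→Tring 15·21=315, S→Tring 13·10=130. Service 692; fixed 43; total 735.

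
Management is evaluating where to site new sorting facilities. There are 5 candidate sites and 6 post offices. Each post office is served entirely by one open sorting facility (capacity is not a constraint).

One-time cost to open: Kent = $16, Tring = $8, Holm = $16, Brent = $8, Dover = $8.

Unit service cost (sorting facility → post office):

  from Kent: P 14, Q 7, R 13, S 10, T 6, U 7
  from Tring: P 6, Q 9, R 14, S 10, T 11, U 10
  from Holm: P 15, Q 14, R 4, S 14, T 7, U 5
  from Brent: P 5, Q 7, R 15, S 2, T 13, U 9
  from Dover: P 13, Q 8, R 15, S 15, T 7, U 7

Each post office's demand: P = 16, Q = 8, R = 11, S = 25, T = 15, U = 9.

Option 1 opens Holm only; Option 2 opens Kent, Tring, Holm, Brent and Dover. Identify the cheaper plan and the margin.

Option 2 is cheaper by 491.

Option 1: {Holm}: P→Holm 15·16=240, Q→Holm 14·8=112, R→Holm 4·11=44, S→Holm 14·25=350, T→Holm 7·15=105, U→Holm 5·9=45. Service 896; fixed 16; total 912.
Option 2: {Kent, Tring, Holm, Brent, Dover}: P→Brent 5·16=80, Q→Kent 7·8=56, R→Holm 4·11=44, S→Brent 2·25=50, T→Kent 6·15=90, U→Holm 5·9=45. Service 365; fixed 56; total 421.
Difference: |912 − 421| = 491.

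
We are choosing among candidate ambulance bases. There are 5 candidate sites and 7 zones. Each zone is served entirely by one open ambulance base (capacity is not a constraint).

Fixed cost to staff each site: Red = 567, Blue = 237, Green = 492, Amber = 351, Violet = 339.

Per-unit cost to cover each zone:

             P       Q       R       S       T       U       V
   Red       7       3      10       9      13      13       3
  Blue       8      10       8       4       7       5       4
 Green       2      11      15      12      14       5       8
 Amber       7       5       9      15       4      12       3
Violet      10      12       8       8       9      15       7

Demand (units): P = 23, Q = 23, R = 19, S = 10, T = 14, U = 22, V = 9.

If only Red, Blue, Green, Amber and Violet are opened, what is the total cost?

Total cost: 2486

Each zone is assigned to its cheapest site among the open ones.
{Red, Blue, Green, Amber, Violet}: P→Green 2·23=46, Q→Red 3·23=69, R→Blue 8·19=152, S→Blue 4·10=40, T→Amber 4·14=56, U→Blue 5·22=110, V→Red 3·9=27. Service 500; fixed 1986; total 2486.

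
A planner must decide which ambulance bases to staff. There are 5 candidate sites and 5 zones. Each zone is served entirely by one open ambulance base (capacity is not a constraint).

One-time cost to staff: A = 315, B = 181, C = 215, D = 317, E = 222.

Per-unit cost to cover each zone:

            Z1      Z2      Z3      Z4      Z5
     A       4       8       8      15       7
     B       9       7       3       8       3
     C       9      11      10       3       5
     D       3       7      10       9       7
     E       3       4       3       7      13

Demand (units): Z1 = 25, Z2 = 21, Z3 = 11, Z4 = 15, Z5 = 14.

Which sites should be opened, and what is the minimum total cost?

Open E only; minimum total cost 701.

For any fixed open set, each zone goes to its cheapest open site; total = fixed + service.
{E}: Z1→E 3·25=75, Z2→E 4·21=84, Z3→E 3·11=33, Z4→E 7·15=105, Z5→E 13·14=182. Service 479; fixed 222; total 701.
{B, E}: service 339 + fixed 403 = 742
{C, E}: service 307 + fixed 437 = 744
{A, B, C, D, E}: service 279 + fixed 1250 = 1529
No other subset beats 701.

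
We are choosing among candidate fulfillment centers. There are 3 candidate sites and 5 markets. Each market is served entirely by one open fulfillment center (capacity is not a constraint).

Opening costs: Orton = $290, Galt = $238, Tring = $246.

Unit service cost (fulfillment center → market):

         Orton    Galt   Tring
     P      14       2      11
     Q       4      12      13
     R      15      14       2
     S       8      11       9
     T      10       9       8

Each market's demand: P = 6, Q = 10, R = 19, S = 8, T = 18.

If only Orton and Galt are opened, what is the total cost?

Total cost: 1072

Each market is assigned to its cheapest site among the open ones.
{Orton, Galt}: P→Galt 2·6=12, Q→Orton 4·10=40, R→Galt 14·19=266, S→Orton 8·8=64, T→Galt 9·18=162. Service 544; fixed 528; total 1072.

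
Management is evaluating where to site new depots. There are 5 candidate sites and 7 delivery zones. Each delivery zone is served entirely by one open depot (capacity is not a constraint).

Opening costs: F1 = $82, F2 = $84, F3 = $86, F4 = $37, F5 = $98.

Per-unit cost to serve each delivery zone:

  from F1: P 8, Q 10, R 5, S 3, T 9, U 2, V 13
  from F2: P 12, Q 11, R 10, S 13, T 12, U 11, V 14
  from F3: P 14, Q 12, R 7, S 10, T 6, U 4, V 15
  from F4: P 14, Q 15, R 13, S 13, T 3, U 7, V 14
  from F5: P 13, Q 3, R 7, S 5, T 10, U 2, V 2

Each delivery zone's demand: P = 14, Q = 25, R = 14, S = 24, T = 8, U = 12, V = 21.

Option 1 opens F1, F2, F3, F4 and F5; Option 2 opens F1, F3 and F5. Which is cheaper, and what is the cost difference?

Option 1: {F1, F2, F3, F4, F5}: P→F1 8·14=112, Q→F5 3·25=75, R→F1 5·14=70, S→F1 3·24=72, T→F4 3·8=24, U→F1 2·12=24, V→F5 2·21=42. Service 419; fixed 387; total 806.
Option 2: {F1, F3, F5}: P→F1 8·14=112, Q→F5 3·25=75, R→F1 5·14=70, S→F1 3·24=72, T→F3 6·8=48, U→F1 2·12=24, V→F5 2·21=42. Service 443; fixed 266; total 709.
Difference: |806 − 709| = 97.

Option 2 is cheaper by 97.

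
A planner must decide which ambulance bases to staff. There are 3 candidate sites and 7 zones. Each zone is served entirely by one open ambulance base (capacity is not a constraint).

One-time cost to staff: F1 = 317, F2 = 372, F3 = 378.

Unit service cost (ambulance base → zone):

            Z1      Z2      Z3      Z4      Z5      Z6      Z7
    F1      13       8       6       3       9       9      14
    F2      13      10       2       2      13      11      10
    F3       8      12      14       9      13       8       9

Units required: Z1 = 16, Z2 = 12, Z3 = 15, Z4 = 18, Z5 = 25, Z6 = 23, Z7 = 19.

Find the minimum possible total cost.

For any fixed open set, each zone goes to its cheapest open site; total = fixed + service.
{F1}: Z1→F1 13·16=208, Z2→F1 8·12=96, Z3→F1 6·15=90, Z4→F1 3·18=54, Z5→F1 9·25=225, Z6→F1 9·23=207, Z7→F1 14·19=266. Service 1146; fixed 317; total 1463.
{F2}: service 1162 + fixed 372 = 1534
{F1, F3}: service 948 + fixed 695 = 1643
{F1, F2, F3}: service 870 + fixed 1067 = 1937
No other subset beats 1463.

Minimum total cost: 1463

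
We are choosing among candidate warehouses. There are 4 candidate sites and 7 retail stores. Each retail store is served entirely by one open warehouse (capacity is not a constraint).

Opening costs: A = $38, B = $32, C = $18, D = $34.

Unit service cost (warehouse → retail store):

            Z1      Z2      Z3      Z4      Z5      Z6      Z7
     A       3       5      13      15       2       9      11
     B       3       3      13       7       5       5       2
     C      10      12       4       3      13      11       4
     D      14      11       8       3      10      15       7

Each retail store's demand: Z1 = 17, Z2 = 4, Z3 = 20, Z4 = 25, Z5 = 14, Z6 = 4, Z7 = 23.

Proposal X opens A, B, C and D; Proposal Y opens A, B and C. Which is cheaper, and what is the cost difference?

Proposal Y is cheaper by 34.

Proposal X: {A, B, C, D}: Z1→A 3·17=51, Z2→B 3·4=12, Z3→C 4·20=80, Z4→C 3·25=75, Z5→A 2·14=28, Z6→B 5·4=20, Z7→B 2·23=46. Service 312; fixed 122; total 434.
Proposal Y: {A, B, C}: Z1→A 3·17=51, Z2→B 3·4=12, Z3→C 4·20=80, Z4→C 3·25=75, Z5→A 2·14=28, Z6→B 5·4=20, Z7→B 2·23=46. Service 312; fixed 88; total 400.
Difference: |434 − 400| = 34.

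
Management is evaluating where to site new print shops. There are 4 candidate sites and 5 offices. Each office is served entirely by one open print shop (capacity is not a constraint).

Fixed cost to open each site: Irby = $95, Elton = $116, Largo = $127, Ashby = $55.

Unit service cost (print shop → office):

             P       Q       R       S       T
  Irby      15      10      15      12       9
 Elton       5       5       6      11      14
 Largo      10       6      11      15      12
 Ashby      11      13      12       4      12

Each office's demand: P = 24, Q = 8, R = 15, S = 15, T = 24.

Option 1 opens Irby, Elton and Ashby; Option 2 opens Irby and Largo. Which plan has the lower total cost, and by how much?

Option 1 is cheaper by 279.

Option 1: {Irby, Elton, Ashby}: P→Elton 5·24=120, Q→Elton 5·8=40, R→Elton 6·15=90, S→Ashby 4·15=60, T→Irby 9·24=216. Service 526; fixed 266; total 792.
Option 2: {Irby, Largo}: P→Largo 10·24=240, Q→Largo 6·8=48, R→Largo 11·15=165, S→Irby 12·15=180, T→Irby 9·24=216. Service 849; fixed 222; total 1071.
Difference: |792 − 1071| = 279.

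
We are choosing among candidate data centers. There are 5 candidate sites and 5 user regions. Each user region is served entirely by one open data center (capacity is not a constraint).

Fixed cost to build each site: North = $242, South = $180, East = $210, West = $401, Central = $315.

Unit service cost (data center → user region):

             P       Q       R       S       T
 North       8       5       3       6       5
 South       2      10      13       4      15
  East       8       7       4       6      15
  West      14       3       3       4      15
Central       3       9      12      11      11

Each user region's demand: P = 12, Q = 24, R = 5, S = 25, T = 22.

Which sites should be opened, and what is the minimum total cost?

Open North only; minimum total cost 733.

For any fixed open set, each user region goes to its cheapest open site; total = fixed + service.
{North}: P→North 8·12=96, Q→North 5·24=120, R→North 3·5=15, S→North 6·25=150, T→North 5·22=110. Service 491; fixed 242; total 733.
{North, South}: service 369 + fixed 422 = 791
{South}: P→South 2·12=24, Q→South 10·24=240, R→South 13·5=65, S→South 4·25=100, T→South 15·22=330. Service 759; fixed 180; total 939.
{North, South, East, West, Central}: service 321 + fixed 1348 = 1669
No other subset beats 733.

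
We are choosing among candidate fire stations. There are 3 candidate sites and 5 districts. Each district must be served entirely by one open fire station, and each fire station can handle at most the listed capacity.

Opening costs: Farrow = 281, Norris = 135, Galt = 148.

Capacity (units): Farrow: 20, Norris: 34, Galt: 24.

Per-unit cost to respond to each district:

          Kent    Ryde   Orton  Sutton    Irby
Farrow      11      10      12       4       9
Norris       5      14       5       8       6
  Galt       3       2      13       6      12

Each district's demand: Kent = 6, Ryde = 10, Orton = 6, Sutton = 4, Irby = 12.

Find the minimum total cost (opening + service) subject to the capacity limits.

Minimum total cost: 447

Open {Norris, Galt}: Kent→Galt 3·6=18, Ryde→Galt 2·10=20, Orton→Norris 5·6=30, Sutton→Galt 6·4=24, Irby→Norris 6·12=72.
Loads: Norris carries 18/34, Galt carries 20/24. Service 164; fixed 283; total 447.
Next best feasible plan costs 455.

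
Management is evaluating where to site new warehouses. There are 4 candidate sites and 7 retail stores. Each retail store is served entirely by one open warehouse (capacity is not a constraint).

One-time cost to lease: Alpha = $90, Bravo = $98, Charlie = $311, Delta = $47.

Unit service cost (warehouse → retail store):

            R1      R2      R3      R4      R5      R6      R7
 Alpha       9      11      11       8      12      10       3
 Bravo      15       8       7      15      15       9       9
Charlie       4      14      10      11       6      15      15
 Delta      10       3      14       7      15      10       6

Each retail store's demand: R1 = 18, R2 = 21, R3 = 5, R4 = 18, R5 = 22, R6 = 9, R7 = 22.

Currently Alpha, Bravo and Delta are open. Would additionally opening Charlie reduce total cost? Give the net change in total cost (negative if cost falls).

No — net change +89 (cost rises by 89).

Current service cost with {Alpha, Bravo, Delta}: 797.
Adding Charlie: each retail store re-picks its cheapest; new service cost 575, saving 222.
Extra fixed cost: 311. Net change = 311 − 222 = 89.
(Totals: 1032 → 1121.)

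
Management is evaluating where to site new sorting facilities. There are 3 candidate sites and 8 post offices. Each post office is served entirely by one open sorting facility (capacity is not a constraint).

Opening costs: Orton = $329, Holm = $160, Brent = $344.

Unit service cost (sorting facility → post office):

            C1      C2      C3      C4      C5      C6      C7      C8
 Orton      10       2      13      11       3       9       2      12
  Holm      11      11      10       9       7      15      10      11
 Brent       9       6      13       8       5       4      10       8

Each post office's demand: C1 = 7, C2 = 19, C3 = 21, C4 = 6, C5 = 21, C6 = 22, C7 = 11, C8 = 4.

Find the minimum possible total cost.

Minimum total cost: 1107

For any fixed open set, each post office goes to its cheapest open site; total = fixed + service.
{Orton}: C1→Orton 10·7=70, C2→Orton 2·19=38, C3→Orton 13·21=273, C4→Orton 11·6=66, C5→Orton 3·21=63, C6→Orton 9·22=198, C7→Orton 2·11=22, C8→Orton 12·4=48. Service 778; fixed 329; total 1107.
{Brent}: service 833 + fixed 344 = 1177
{Orton, Holm}: service 699 + fixed 489 = 1188
{Orton, Holm, Brent}: service 564 + fixed 833 = 1397
No other subset beats 1107.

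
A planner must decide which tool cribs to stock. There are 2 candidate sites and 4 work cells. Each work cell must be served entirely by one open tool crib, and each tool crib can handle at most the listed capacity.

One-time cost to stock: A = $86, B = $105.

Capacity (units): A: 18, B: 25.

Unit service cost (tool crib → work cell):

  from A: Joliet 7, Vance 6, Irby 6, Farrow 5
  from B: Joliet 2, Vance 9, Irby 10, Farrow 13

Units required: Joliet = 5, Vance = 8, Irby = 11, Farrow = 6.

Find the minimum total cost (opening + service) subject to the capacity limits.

Open {A, B}: Joliet→B 2·5=10, Vance→B 9·8=72, Irby→A 6·11=66, Farrow→A 5·6=30.
Loads: A carries 17/18, B carries 13/25. Service 178; fixed 191; total 369.
Next best feasible plan costs 389.

Minimum total cost: 369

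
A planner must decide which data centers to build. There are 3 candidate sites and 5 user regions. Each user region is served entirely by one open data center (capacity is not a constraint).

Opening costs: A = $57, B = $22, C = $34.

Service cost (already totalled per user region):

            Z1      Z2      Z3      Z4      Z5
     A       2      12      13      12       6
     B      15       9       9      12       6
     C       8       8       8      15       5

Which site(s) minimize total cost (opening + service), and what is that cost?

Open B only; minimum total cost 73.

For any fixed open set, each user region goes to its cheapest open site; total = fixed + service.
{B}: Z1→B 15, Z2→B 9, Z3→B 9, Z4→B 12, Z5→B 6. Service 51; fixed 22; total 73.
{C}: service 44 + fixed 34 = 78
{B, C}: Z1→C 8, Z2→C 8, Z3→C 8, Z4→B 12, Z5→C 5. Service 41; fixed 56; total 97.
{A, B, C}: Z1→A 2, Z2→C 8, Z3→C 8, Z4→A 12, Z5→C 5. Service 35; fixed 113; total 148.
No other subset beats 73.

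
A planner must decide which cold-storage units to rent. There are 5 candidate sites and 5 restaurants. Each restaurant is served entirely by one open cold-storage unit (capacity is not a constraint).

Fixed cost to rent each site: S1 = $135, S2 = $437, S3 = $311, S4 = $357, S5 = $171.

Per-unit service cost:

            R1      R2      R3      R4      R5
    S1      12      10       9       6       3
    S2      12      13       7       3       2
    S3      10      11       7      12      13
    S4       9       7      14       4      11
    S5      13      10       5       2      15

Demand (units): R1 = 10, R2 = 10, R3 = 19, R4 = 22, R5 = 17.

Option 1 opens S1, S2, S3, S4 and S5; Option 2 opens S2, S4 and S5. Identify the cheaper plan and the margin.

Option 2 is cheaper by 446.

Option 1: {S1, S2, S3, S4, S5}: R1→S4 9·10=90, R2→S4 7·10=70, R3→S5 5·19=95, R4→S5 2·22=44, R5→S2 2·17=34. Service 333; fixed 1411; total 1744.
Option 2: {S2, S4, S5}: R1→S4 9·10=90, R2→S4 7·10=70, R3→S5 5·19=95, R4→S5 2·22=44, R5→S2 2·17=34. Service 333; fixed 965; total 1298.
Difference: |1744 − 1298| = 446.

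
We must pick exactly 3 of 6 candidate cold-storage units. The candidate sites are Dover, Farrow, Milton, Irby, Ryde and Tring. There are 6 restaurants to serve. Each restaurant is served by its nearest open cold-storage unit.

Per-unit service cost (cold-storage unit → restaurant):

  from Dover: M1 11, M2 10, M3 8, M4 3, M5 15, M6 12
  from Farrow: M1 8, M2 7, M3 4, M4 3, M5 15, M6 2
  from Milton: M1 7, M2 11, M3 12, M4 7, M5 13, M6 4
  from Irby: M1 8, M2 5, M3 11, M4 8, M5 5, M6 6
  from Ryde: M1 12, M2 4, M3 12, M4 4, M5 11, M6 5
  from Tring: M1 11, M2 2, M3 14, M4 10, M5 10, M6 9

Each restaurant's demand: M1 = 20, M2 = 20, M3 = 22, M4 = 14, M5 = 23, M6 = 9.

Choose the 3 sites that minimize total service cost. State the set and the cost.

With exactly 3 open, each restaurant uses its cheapest among the chosen.
{Farrow, Irby, Tring}: M1→Farrow 8·20=160, M2→Tring 2·20=40, M3→Farrow 4·22=88, M4→Farrow 3·14=42, M5→Irby 5·23=115, M6→Farrow 2·9=18. Service cost 463.
{Farrow, Milton, Irby}: service cost 503
{Farrow, Irby, Ryde}: service cost 503
Among all 20 size-3 choices, {Farrow, Irby, Tring} is lowest.

Choose Farrow, Irby and Tring; total service cost 463.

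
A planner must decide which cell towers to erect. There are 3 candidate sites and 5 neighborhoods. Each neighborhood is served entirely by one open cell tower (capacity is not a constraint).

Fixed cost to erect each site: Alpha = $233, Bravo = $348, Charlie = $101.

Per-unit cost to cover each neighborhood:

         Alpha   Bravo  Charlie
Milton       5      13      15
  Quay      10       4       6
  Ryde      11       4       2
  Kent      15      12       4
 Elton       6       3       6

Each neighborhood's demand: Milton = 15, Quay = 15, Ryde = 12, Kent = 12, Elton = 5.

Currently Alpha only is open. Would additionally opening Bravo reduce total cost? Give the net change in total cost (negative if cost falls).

Current service cost with {Alpha}: 567.
Adding Bravo: each neighborhood re-picks its cheapest; new service cost 342, saving 225.
Extra fixed cost: 348. Net change = 348 − 225 = 123.
(Totals: 800 → 923.)

No — net change +123 (cost rises by 123).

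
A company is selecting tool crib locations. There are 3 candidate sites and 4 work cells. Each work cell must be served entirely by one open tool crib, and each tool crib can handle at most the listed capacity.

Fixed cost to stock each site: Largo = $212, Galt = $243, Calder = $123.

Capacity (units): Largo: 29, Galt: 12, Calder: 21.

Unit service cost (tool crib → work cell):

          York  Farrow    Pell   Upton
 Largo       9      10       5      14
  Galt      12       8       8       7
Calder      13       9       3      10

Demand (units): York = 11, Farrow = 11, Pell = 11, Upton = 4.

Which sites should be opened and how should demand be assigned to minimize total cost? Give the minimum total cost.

Minimum total cost: 617

Open {Largo, Calder}: York→Largo 9·11=99, Farrow→Largo 10·11=110, Pell→Calder 3·11=33, Upton→Calder 10·4=40.
Loads: Largo carries 22/29, Calder carries 15/21. Service 282; fixed 335; total 617.
Next best feasible plan costs 628.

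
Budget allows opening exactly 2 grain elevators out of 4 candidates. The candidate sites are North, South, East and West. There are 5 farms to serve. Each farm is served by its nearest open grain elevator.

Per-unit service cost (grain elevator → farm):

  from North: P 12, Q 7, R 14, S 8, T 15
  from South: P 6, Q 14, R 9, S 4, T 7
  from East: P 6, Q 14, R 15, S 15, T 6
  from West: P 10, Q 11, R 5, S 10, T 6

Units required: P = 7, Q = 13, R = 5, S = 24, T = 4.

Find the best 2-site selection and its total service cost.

Choose North and South; total service cost 302.

With exactly 2 open, each farm uses its cheapest among the chosen.
{North, South}: P→South 6·7=42, Q→North 7·13=91, R→South 9·5=45, S→South 4·24=96, T→South 7·4=28. Service cost 302.
{South, West}: service cost 330
{South, East}: service cost 389
Among all 6 size-2 choices, {North, South} is lowest.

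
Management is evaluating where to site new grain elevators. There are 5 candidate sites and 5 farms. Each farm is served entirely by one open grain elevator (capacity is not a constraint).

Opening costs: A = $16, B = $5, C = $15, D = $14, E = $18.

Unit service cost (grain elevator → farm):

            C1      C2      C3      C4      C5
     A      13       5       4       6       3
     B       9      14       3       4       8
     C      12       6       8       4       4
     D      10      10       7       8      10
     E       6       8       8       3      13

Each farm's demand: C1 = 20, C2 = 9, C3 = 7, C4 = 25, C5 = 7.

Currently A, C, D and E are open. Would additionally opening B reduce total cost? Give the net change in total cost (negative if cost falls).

Current service cost with {A, C, D, E}: 289.
Adding B: each farm re-picks its cheapest; new service cost 282, saving 7.
Extra fixed cost: 5. Net change = 5 − 7 = -2.
(Totals: 352 → 350.)

Yes — net change −2 (cost falls by 2).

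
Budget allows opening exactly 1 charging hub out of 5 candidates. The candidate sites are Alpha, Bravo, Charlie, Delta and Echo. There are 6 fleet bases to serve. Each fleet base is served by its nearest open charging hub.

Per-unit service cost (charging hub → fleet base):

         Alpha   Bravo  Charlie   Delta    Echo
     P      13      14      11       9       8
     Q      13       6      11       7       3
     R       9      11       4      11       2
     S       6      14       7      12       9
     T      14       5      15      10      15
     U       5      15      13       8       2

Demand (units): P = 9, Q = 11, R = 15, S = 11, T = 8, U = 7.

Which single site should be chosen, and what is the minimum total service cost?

With exactly 1 open, each fleet base uses its cheapest among the chosen.
{Echo}: P→Echo 8·9=72, Q→Echo 3·11=33, R→Echo 2·15=30, S→Echo 9·11=99, T→Echo 15·8=120, U→Echo 2·7=14. Service cost 368.
{Charlie}: service cost 568
{Delta}: service cost 591
Among all 5 size-1 choices, {Echo} is lowest.

Choose Echo only; total service cost 368.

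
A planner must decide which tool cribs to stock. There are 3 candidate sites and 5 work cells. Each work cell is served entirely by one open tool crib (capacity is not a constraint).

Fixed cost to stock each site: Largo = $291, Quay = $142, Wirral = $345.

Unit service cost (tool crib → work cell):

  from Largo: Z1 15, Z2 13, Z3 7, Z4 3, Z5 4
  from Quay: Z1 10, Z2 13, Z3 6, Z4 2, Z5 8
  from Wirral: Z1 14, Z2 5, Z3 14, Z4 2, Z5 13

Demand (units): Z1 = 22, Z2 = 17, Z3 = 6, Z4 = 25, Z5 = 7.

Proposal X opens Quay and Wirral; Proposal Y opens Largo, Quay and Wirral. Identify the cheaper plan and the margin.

Proposal X: {Quay, Wirral}: Z1→Quay 10·22=220, Z2→Wirral 5·17=85, Z3→Quay 6·6=36, Z4→Quay 2·25=50, Z5→Quay 8·7=56. Service 447; fixed 487; total 934.
Proposal Y: {Largo, Quay, Wirral}: Z1→Quay 10·22=220, Z2→Wirral 5·17=85, Z3→Quay 6·6=36, Z4→Quay 2·25=50, Z5→Largo 4·7=28. Service 419; fixed 778; total 1197.
Difference: |934 − 1197| = 263.

Proposal X is cheaper by 263.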